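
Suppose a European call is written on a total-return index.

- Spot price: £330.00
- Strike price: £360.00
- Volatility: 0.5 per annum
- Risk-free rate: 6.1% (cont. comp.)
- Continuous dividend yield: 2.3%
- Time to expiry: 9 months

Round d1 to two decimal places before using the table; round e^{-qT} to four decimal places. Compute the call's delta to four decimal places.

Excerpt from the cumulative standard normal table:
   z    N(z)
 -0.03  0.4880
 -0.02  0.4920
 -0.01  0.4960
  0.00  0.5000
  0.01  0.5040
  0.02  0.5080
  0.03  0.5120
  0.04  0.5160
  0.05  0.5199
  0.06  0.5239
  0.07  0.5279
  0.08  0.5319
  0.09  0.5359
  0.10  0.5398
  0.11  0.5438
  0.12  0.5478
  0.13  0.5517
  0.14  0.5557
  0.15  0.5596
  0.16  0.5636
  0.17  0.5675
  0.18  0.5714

0.5228

σ√T = 0.5 × 0.8660 = 0.4330
d₁ = [ln(330/360) + (0.061 − 0.023 + ½·0.5²)·0.75] / (σ√T) = (-0.0870 + 0.1222) / 0.4330 = 0.0814 which rounds to 0.08
N(d₁) = N(0.08) = 0.5319
Δ_call = e^(−qT)·N(d₁) = 0.9829·0.5319 = 0.5228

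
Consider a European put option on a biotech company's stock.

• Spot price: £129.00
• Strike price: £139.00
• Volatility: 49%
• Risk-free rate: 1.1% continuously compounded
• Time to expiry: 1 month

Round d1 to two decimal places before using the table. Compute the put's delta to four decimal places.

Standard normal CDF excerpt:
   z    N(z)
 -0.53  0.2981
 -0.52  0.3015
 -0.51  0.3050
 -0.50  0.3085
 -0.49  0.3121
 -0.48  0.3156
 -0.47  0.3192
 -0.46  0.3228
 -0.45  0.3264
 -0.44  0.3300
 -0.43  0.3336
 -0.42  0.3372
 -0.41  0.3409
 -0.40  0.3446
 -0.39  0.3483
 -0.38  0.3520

σ√T = 0.49·√0.08333 = 0.1415
d₁ = [ln(129/139) + (0.011 + 0.49²/2)·0.08333] / 0.1415 = [-0.0747 + 0.0109] / 0.1415 = -0.4506 which rounds to -0.45
N(d₁) = N(-0.45) = 0.3264
Δ_put = N(d₁) − 1 = 0.3264 − 1 = -0.6736

-0.6736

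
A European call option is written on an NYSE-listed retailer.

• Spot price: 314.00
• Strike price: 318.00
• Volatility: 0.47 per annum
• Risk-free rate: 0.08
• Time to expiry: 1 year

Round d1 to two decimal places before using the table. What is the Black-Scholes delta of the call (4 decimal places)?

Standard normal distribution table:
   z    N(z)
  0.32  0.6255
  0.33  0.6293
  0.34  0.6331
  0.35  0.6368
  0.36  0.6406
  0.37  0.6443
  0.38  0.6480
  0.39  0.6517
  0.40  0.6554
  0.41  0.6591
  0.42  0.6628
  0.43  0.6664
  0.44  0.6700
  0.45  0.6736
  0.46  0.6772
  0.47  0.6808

σ√T = 0.47 × 1.0000 = 0.4700
ln(S/K) + (r + σ²/2)T = ln(314/318) + (0.08 + 0.47²/2)·1 = -0.0127 + 0.1905 = 0.1778
d₁ = 0.1778 / 0.4700 = 0.3783 ⇒ 0.38
N(d₁) = N(0.38) = 0.6480
Δ_call = N(d₁) = 0.6480

0.6480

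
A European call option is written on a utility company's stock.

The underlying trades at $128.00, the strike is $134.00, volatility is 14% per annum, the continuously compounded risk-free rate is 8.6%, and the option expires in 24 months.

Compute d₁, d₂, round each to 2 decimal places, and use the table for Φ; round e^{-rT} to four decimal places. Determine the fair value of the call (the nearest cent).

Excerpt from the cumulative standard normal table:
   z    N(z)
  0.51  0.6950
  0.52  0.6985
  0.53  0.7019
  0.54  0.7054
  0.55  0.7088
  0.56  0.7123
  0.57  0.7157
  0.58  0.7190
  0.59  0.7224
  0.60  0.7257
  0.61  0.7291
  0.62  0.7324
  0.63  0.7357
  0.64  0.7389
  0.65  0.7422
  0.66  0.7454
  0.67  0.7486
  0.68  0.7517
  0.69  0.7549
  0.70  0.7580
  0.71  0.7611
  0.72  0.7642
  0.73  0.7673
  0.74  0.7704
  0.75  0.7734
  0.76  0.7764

σ√T = 0.14·√2 = 0.1980
d₁ = [ln(128/134) + (0.086 + 0.14²/2)·2] / 0.1980 = [-0.0458 + 0.1916] / 0.1980 = 0.7364 which rounds to 0.74
d₂ = d₁ − σ√T = 0.7364 − 0.1980 = 0.5384 which rounds to 0.54
exp(−rT) = exp(−0.086·2) = 0.8420
N(d₁) = N(0.74) = 0.7704;  N(d₂) = N(0.54) = 0.7054
C = 128·0.7704 − 134·0.8420·0.7054 = 98.6112 − 79.5889 = 19.0223

$19.02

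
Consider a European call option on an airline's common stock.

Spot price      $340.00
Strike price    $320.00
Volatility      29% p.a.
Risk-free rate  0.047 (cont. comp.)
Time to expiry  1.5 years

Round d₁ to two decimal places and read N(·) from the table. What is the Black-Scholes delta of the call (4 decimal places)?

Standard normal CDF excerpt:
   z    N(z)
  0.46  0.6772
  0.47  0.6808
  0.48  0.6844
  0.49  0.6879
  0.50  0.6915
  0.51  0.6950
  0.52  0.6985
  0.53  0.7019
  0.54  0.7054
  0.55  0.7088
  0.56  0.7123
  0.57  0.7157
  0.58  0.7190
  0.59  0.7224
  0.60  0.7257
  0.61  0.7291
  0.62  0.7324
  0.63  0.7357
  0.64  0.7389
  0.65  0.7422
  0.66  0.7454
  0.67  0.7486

0.7088

σ√T = 0.29·√1.5 = 0.3552
ln(S/K) + (r + σ²/2)T = ln(340/320) + (0.047 + 0.29²/2)·1.5 = 0.0606 + 0.1336 = 0.1942
d₁ = 0.1942 / 0.3552 = 0.5468 which rounds to 0.55
N(d₁) = N(0.55) = 0.7088
Δ_call = N(d₁) = 0.7088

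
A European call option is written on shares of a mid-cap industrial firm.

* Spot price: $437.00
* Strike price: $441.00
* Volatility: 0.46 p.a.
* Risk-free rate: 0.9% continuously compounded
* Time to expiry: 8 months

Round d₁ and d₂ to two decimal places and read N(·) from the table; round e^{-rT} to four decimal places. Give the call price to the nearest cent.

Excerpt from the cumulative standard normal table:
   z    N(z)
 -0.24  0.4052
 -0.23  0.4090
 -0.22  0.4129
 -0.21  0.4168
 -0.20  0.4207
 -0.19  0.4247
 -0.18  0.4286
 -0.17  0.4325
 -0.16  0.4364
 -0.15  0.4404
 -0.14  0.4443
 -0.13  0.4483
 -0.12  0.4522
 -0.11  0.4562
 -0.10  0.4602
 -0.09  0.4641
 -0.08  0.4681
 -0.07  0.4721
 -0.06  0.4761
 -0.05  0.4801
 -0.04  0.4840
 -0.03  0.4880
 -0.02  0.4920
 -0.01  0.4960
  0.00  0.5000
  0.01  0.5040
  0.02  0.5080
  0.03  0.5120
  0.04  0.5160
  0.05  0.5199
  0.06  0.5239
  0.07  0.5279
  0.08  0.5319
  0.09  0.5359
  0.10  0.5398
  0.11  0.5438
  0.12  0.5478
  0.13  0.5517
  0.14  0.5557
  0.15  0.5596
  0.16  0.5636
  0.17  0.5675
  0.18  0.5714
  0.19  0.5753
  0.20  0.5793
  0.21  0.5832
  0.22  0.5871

T = 0.6667;  σ√T = 0.3756
ln(S/K) + (r + σ²/2)T = ln(437/441) + (0.009 + 0.46²/2)·0.6667 = -0.0091 + 0.0765 = 0.0674
d₁ = 0.0674 / 0.3756 = 0.1795 ≈ 0.18
d₂ = d₁ − σ√T = 0.1795 − 0.3756 = -0.1961 ≈ -0.20
exp(−rT) = exp(−0.009·0.6667) = 0.9940
N(d₁) = N(0.18) = 0.5714;  N(d₂) = N(-0.20) = 0.4207
C = 437·0.5714 − 441·0.9940·0.4207 = 249.7018 − 184.4155 = 65.2863

$65.29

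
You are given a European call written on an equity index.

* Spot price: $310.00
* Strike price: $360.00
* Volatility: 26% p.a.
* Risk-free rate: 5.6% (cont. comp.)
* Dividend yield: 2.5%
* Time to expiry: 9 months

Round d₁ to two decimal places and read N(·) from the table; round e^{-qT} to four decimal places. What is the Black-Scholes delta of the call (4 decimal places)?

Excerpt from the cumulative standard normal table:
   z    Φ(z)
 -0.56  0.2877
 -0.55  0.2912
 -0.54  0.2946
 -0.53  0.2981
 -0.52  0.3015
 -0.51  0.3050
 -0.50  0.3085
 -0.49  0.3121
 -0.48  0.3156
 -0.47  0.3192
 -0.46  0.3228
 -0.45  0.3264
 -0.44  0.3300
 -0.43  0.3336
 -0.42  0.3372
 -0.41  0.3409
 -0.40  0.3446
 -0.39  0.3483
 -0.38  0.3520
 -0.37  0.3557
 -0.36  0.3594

0.3203

T = 0.75;  σ√T = 0.2252
d₁ = [ln(310/360) + (0.056 − 0.025 + 0.26²/2)·0.75] / 0.2252 = [-0.1495 + 0.0486] / 0.2252 = -0.4483 ≈ -0.45
N(d₁) = N(-0.45) = 0.3264
Δ_call = e^(−qT)·N(d₁) = 0.9814·0.3264 = 0.3203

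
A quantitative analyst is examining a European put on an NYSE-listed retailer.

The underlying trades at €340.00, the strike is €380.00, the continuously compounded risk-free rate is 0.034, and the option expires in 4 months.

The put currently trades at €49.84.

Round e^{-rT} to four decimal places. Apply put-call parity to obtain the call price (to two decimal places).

€14.13

exp(−rT) = exp(−0.034·0.3333) = 0.9887
Put-call parity: C − P = S − K·e^(−rT) = 340 − 380·0.9887 = 340 − 375.7060 = -35.7060
C = P + (C − P) = 49.84 + (-35.7060) = 14.1340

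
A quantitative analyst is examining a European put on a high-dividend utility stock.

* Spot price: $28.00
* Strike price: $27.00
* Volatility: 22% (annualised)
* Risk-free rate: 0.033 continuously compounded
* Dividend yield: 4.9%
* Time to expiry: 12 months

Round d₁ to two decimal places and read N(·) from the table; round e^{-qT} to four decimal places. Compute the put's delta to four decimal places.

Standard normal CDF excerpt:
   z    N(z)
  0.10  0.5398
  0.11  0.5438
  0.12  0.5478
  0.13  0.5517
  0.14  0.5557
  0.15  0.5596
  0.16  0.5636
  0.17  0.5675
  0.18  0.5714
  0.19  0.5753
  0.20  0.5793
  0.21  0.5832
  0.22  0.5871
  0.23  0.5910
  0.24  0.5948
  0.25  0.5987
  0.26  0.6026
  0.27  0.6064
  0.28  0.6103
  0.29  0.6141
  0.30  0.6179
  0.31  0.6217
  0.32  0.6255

-0.4006

T = 1;  σ√T = 0.2200
d₁ = [ln(28/27) + (0.033 − 0.049 + 0.22²/2)·1] / 0.2200 = [0.0364 + 0.0082] / 0.2200 = 0.2026 → 0.20
N(d₁) = N(0.20) = 0.5793
Δ_put = exp(−qT)·(N(d₁) − 1) = 0.9522·(0.5793 − 1) = -0.4006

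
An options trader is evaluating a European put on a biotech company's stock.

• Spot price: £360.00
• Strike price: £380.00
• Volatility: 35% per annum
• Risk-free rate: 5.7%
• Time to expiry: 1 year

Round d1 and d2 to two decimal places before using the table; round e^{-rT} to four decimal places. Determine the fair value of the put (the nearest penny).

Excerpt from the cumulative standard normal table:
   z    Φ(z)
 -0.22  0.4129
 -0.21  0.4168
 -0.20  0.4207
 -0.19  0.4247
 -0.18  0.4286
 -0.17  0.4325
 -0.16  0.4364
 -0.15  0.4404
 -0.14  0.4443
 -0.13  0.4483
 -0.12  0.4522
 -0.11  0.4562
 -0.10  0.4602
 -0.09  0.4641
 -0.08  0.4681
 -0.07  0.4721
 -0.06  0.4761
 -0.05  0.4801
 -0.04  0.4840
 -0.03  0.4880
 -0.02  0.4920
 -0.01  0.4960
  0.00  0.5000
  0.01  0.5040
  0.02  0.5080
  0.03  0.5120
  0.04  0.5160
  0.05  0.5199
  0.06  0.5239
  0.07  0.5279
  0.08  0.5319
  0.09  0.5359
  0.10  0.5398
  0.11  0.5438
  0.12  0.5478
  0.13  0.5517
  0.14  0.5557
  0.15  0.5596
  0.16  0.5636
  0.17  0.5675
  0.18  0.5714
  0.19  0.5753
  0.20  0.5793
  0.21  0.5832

£49.41

σ√T = 0.35 × 1.0000 = 0.3500
d₁ = [ln(360/380) + (0.057 + ½·0.35²)·1] / (σ√T) = (-0.0541 + 0.1182) / 0.3500 = 0.1834 which rounds to 0.18
d₂ = 0.1834 − 0.3500 = -0.1666 which rounds to -0.17
e^(−rT) = e^(−0.057·1) = 0.9446
N(−d₂) = N(0.17) = 0.5675;  N(−d₁) = N(-0.18) = 0.4286
P = 380·0.9446·0.5675 − 360·0.4286 = 203.7030 − 154.2960 = 49.4070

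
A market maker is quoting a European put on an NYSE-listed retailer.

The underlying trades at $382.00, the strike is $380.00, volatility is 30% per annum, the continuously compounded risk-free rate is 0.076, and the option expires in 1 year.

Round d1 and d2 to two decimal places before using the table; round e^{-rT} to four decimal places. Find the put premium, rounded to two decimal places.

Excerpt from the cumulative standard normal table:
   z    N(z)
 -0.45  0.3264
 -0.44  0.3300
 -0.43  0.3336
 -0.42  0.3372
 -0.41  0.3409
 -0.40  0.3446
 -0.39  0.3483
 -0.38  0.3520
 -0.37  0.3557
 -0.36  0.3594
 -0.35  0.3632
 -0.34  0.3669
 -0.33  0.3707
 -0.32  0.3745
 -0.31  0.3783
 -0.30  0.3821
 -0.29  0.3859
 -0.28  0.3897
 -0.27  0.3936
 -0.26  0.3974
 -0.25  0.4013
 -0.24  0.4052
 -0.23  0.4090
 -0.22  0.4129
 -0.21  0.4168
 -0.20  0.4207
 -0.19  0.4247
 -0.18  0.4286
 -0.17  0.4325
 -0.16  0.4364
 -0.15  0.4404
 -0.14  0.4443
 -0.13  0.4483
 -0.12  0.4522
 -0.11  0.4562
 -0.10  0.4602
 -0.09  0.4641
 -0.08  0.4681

σ√T = 0.3 × 1.0000 = 0.3000
d₁ = [ln(382/380) + (0.076 + 0.3²/2)·1] / 0.3000 = [0.0052 + 0.1210] / 0.3000 = 0.4208 → 0.42
d₂ = d₁ − σ√T = 0.4208 − 0.3000 = 0.1208 → 0.12
exp(−rT) = exp(−0.076·1) = 0.9268
N(−d₂) = N(-0.12) = 0.4522;  N(−d₁) = N(-0.42) = 0.3372
P = 380·0.9268·0.4522 − 382·0.3372 = 159.2576 − 128.8104 = 30.4472

$30.45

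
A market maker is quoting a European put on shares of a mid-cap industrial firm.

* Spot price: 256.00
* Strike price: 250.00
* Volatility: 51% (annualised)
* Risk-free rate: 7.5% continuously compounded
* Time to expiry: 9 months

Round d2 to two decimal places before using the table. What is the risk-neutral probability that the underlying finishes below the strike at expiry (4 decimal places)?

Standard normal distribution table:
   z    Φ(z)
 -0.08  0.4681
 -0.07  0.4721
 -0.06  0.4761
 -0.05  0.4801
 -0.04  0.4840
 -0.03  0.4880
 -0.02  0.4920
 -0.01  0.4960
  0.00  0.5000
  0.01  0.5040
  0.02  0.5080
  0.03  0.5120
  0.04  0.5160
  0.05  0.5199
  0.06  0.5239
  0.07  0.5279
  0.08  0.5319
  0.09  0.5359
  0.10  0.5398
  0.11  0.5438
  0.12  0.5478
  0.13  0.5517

T = 0.75;  σ√T = 0.4417
d₁ = [ln(256/250) + (0.075 + 0.51²/2)·0.75] / 0.4417 = [0.0237 + 0.1538] / 0.4417 = 0.4019 ≈ 0.40
d₂ = d₁ − σ√T = 0.4019 − 0.4417 = -0.0398 ≈ -0.04
Pr(exercise) under Q = N(−d₂) = N(0.04) = 0.5160

0.5160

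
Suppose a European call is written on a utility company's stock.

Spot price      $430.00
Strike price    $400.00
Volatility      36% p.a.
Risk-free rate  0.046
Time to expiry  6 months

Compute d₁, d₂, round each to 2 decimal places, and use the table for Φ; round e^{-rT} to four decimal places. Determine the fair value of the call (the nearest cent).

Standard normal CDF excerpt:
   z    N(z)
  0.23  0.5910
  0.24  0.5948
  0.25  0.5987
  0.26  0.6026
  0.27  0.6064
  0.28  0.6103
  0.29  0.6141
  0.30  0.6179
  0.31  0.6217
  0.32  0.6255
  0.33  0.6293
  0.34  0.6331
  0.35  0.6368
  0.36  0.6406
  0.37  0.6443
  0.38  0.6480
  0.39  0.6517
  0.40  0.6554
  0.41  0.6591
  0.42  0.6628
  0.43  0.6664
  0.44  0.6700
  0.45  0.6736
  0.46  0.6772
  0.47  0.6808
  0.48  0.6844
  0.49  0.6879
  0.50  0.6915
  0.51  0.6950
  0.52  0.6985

σ√T = 0.36 × 0.7071 = 0.2546
d₁ = [ln(430/400) + (0.046 + 0.36²/2)·0.5] / 0.2546 = [0.0723 + 0.0554] / 0.2546 = 0.5017 ≈ 0.50
d₂ = d₁ − σ√T = 0.5017 − 0.2546 = 0.2472 ≈ 0.25
e^(−rT) = e^(−0.046·0.5) = 0.9773
C = 430·N(0.50) − 400·0.9773·N(0.25) = 430·0.6915 − 400·0.9773·0.5987 = 297.3450 − 234.0438 = 63.3012

$63.30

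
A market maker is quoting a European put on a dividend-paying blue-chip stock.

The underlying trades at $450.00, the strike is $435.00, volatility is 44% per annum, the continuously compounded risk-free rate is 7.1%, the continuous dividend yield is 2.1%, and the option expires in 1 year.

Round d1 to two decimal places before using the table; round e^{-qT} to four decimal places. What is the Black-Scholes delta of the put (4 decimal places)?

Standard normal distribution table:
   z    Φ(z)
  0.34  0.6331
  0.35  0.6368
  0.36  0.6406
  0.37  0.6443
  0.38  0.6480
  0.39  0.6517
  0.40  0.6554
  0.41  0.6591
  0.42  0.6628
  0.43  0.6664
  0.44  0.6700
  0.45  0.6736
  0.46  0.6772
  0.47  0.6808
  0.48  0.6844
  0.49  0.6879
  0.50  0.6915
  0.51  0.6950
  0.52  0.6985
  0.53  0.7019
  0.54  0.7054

-0.3338

σ√T = 0.44·√1 = 0.4400
d₁ = [ln(450/435) + (0.071 − 0.021 + 0.44²/2)·1] / 0.4400 = [0.0339 + 0.1468] / 0.4400 = 0.4107 → 0.41
N(d₁) = N(0.41) = 0.6591
Δ_put = exp(−qT)·(N(d₁) − 1) = 0.9792·(0.6591 − 1) = -0.3338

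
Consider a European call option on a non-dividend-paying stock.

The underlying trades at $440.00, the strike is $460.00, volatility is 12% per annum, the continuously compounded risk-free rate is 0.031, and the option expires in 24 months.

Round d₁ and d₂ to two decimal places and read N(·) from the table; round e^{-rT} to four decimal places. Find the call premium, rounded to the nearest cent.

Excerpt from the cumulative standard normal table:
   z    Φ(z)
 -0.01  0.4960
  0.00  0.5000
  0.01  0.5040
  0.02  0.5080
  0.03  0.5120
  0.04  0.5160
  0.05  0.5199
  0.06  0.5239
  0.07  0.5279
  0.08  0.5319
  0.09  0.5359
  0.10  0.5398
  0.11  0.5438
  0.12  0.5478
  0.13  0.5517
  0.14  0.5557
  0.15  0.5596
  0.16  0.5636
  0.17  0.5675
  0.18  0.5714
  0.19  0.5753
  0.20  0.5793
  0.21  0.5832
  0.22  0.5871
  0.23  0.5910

σ√T = 0.12·√2 = 0.1697
d₁ = [ln(440/460) + (0.031 + 0.12²/2)·2] / 0.1697 = [-0.0445 + 0.0764] / 0.1697 = 0.1883 ≈ 0.19
d₂ = d₁ − σ√T = 0.1883 − 0.1697 = 0.0186 ≈ 0.02
exp(−rT) = exp(−0.031·2) = 0.9399
N(d₁) = N(0.19) = 0.5753;  N(d₂) = N(0.02) = 0.5080
C = 440·0.5753 − 460·0.9399·0.5080 = 253.1320 − 219.6358 = 33.4962

$33.50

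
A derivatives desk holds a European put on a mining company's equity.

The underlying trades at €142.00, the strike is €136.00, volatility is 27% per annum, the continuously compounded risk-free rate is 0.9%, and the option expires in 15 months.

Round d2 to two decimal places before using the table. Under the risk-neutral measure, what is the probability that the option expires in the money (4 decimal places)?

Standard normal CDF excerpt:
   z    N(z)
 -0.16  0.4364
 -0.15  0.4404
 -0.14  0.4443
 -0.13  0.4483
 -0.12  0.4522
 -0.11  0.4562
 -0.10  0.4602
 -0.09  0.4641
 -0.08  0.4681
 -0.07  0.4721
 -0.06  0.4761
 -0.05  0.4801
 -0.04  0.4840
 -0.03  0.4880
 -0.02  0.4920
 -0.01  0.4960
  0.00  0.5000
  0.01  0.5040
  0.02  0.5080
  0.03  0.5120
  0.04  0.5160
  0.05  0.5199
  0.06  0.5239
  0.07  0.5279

0.4880

σ√T = 0.27·√1.25 = 0.3019
d₁ = [ln(142/136) + (0.009 + 0.27²/2)·1.25] / 0.3019 = [0.0432 + 0.0568] / 0.3019 = 0.3312 → 0.33
d₂ = d₁ − σ√T = 0.3312 − 0.3019 = 0.0293 → 0.03
Risk-neutral Pr[S_T < K] = N(−d₂) = N(-0.03) = 0.4880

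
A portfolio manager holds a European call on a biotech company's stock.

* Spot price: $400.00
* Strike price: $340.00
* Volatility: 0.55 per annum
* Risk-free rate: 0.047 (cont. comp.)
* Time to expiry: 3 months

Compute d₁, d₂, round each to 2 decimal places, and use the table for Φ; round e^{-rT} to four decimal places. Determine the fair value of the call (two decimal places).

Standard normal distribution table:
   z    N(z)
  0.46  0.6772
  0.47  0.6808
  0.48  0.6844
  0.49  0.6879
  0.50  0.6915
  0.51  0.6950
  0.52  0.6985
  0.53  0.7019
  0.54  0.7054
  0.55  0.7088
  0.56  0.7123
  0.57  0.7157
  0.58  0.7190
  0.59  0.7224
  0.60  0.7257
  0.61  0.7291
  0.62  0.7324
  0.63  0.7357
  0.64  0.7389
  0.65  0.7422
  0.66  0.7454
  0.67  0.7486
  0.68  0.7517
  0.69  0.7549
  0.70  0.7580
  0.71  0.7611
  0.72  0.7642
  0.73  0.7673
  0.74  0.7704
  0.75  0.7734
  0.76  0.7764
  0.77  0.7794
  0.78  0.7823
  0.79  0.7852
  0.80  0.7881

σ√T = 0.55·√0.25 = 0.2750
d₁ = [ln(400/340) + (0.047 + 0.55²/2)·0.25] / 0.2750 = [0.1625 + 0.0496] / 0.2750 = 0.7712 ⇒ 0.77
d₂ = d₁ − σ√T = 0.7712 − 0.2750 = 0.4962 ⇒ 0.50
e^(−rT) = e^(−0.047·0.25) = 0.9883
C = 400·N(0.77) − 340·0.9883·N(0.50) = 400·0.7794 − 340·0.9883·0.6915 = 311.7600 − 232.3592 = 79.4008

$79.40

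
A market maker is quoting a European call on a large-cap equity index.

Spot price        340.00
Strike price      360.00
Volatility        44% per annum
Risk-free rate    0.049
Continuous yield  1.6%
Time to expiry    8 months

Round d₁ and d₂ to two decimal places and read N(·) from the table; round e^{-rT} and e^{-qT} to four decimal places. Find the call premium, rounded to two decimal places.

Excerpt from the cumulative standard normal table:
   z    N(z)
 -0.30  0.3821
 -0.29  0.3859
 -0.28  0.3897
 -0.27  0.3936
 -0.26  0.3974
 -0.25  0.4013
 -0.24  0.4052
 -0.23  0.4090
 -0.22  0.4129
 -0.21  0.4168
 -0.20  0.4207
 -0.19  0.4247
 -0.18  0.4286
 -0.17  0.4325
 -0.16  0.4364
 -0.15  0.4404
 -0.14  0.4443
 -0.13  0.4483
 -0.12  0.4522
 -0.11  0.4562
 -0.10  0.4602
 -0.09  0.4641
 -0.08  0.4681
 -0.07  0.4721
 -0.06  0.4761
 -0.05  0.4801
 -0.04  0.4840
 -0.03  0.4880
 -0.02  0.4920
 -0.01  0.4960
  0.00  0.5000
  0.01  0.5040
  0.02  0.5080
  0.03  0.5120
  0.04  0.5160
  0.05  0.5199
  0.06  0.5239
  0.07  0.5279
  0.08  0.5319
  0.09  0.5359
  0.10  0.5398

T = 0.6667;  σ√T = 0.3593
d₁ = [ln(340/360) + (0.049 − 0.016 + 0.44²/2)·0.6667] / 0.3593 = [-0.0572 + 0.0865] / 0.3593 = 0.0818 which rounds to 0.08
d₂ = d₁ − σ√T = 0.0818 − 0.3593 = -0.2775 which rounds to -0.28
e^(−qT) = e^(−0.016·0.6667) = 0.9894;  e^(−rT) = e^(−0.049·0.6667) = 0.9679
C = 340·0.9894·N(0.08) − 360·0.9679·N(-0.28) = 340·0.9894·0.5319 − 360·0.9679·0.3897 = 178.9290 − 135.7886 = 43.1404

43.14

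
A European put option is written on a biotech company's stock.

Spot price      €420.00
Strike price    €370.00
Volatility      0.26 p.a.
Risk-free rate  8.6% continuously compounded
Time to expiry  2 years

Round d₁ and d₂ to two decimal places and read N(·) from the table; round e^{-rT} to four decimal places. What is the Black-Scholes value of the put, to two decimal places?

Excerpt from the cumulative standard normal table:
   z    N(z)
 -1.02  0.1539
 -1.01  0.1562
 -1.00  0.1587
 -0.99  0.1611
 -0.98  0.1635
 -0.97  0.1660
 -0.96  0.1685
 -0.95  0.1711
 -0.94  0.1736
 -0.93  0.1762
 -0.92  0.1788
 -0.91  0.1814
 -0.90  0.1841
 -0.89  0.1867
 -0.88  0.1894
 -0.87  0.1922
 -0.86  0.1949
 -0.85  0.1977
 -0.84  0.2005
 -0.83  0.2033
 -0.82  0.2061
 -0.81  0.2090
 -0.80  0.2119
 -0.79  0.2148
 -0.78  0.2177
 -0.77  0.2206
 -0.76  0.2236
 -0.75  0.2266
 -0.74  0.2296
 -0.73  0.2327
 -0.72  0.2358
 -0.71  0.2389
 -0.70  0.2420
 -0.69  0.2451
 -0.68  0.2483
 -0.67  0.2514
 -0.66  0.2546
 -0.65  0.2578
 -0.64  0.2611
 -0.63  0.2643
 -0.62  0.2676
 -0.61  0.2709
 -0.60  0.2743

T = 2;  σ√T = 0.3677
d₁ = [ln(420/370) + (0.086 + 0.26²/2)·2] / 0.3677 = [0.1268 + 0.2396] / 0.3677 = 0.9963 ⇒ 1.00
d₂ = d₁ − σ√T = 0.9963 − 0.3677 = 0.6286 ⇒ 0.63
exp(−rT) = exp(−0.086·2) = 0.8420
N(−d₂) = N(-0.63) = 0.2643;  N(−d₁) = N(-1.00) = 0.1587
P = 370·0.8420·0.2643 − 420·0.1587 = 82.3400 − 66.6540 = 15.6860

€15.69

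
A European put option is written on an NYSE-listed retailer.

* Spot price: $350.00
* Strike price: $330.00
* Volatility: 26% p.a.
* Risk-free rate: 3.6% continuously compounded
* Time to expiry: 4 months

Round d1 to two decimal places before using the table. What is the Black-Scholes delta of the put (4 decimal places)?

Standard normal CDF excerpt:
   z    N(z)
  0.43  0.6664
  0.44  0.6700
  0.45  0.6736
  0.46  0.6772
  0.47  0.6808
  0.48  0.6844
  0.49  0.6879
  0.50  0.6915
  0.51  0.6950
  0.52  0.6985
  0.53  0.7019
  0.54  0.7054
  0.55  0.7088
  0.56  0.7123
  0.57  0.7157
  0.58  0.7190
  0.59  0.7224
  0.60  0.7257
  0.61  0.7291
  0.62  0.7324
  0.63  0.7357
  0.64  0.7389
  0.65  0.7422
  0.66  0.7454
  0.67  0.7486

σ√T = 0.26 × 0.5774 = 0.1501
d₁ = [ln(350/330) + (0.036 + 0.26²/2)·0.3333] / 0.1501 = [0.0588 + 0.0233] / 0.1501 = 0.5470 ⇒ 0.55
N(d₁) = N(0.55) = 0.7088
Δ_put = N(d₁) − 1 = 0.7088 − 1 = -0.2912

-0.2912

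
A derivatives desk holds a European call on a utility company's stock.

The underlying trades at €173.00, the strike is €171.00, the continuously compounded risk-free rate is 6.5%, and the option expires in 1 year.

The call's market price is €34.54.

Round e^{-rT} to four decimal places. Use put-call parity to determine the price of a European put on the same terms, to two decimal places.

e^(−rT) = e^(−0.065·1) = 0.9371
Put-call parity: C − P = S − K·e^(−rT) = 173 − 171·0.9371 = 173 − 160.2441 = 12.7559
P = C − (C − P) = 34.54 − (12.7559) = 21.7841

€21.78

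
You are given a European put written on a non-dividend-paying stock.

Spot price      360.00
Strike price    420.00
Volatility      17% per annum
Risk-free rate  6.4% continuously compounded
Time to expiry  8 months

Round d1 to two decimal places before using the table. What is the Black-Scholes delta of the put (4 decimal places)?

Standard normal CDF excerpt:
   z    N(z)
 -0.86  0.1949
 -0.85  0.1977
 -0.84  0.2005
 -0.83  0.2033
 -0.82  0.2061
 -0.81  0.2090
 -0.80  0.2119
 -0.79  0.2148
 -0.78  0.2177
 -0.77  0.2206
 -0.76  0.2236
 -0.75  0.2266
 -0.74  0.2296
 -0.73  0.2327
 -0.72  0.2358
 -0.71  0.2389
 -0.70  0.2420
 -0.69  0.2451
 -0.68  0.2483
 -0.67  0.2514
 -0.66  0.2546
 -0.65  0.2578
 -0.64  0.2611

T = 0.6667;  σ√T = 0.1388
d₁ = [ln(360/420) + (0.064 + 0.17²/2)·0.6667] / 0.1388 = [-0.1542 + 0.0523] / 0.1388 = -0.7338 ⇒ -0.73
N(d₁) = N(-0.73) = 0.2327
Δ_put = N(d₁) − 1 = 0.2327 − 1 = -0.7673

-0.7673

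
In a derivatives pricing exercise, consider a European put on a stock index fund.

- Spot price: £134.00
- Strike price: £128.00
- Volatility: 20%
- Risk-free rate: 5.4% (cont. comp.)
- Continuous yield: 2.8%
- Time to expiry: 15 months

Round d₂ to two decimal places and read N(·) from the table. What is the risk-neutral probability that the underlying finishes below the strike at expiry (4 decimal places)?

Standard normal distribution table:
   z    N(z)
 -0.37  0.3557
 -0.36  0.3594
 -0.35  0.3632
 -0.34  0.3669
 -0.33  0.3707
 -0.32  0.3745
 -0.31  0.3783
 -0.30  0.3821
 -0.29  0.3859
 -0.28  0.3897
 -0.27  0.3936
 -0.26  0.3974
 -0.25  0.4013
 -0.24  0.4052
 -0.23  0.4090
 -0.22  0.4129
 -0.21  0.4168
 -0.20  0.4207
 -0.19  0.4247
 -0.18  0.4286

T = 1.25;  σ√T = 0.2236
ln(S/K) + (r − q + σ²/2)T = ln(134/128) + (0.054 − 0.028 + 0.2²/2)·1.25 = 0.0458 + 0.0575 = 0.1033
d₁ = 0.1033 / 0.2236 = 0.4620 → 0.46
d₂ = d₁ − σ√T = 0.4620 − 0.2236 = 0.2384 → 0.24
Pr(exercise) under Q = N(−d₂) = N(-0.24) = 0.4052

0.4052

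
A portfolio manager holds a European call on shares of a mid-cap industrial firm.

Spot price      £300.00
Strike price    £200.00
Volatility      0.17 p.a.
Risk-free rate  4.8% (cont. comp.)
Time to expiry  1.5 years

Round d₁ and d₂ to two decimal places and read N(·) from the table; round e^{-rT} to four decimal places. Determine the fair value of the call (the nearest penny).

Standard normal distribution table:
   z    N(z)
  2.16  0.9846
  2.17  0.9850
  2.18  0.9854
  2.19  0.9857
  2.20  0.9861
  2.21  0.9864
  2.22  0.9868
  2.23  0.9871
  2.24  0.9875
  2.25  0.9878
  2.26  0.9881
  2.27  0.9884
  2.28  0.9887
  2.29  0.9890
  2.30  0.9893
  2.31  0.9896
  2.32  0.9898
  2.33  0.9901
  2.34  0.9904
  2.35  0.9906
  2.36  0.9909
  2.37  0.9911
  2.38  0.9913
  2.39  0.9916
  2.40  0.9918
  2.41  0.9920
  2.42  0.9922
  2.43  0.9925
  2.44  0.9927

σ√T = 0.17·√1.5 = 0.2082
d₁ = [ln(300/200) + (0.048 + 0.17²/2)·1.5] / 0.2082 = [0.4055 + 0.0937] / 0.2082 = 2.3973 which rounds to 2.40
d₂ = d₁ − σ√T = 2.3973 − 0.2082 = 2.1891 which rounds to 2.19
e^(−rT) = e^(−0.048·1.5) = 0.9305
N(d₁) = N(2.40) = 0.9918;  N(d₂) = N(2.19) = 0.9857
C = 300·0.9918 − 200·0.9305·0.9857 = 297.5400 − 183.4388 = 114.1012

£114.10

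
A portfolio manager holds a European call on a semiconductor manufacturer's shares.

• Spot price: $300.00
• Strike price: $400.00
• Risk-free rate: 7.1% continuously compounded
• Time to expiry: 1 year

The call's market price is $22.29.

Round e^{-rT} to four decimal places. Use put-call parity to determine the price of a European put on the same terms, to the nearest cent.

exp(−rT) = exp(−0.071·1) = 0.9315
Put-call parity: C − P = S − K·e^(−rT) = 300 − 400·0.9315 = 300 − 372.6000 = -72.6000
P = C − (C − P) = 22.29 − (-72.6000) = 94.8900

$94.89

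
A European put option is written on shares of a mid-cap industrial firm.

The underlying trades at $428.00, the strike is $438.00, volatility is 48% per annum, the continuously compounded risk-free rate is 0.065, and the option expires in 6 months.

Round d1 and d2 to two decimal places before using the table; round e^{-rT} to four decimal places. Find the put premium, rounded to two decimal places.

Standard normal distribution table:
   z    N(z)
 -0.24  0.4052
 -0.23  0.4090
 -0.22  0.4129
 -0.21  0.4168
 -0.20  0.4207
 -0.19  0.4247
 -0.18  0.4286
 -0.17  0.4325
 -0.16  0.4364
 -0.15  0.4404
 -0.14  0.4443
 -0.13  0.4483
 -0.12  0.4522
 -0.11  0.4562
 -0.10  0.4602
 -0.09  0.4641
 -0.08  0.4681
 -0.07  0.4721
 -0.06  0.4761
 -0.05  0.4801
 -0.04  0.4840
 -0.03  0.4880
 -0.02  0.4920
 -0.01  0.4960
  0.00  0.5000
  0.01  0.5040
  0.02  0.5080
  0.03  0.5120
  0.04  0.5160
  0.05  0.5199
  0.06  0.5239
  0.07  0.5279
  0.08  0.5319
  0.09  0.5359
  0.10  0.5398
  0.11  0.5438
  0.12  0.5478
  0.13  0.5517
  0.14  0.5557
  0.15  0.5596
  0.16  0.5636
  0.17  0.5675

$55.55

σ√T = 0.48·√0.5 = 0.3394
d₁ = [ln(428/438) + (0.065 + 0.48²/2)·0.5] / 0.3394 = [-0.0231 + 0.0901] / 0.3394 = 0.1974 → 0.20
d₂ = d₁ − σ√T = 0.1974 − 0.3394 = -0.1420 → -0.14
exp(−rT) = exp(−0.065·0.5) = 0.9680
P = 438·0.9680·N(0.14) − 428·N(-0.20) = 438·0.9680·0.5557 − 428·0.4207 = 235.6079 − 180.0596 = 55.5483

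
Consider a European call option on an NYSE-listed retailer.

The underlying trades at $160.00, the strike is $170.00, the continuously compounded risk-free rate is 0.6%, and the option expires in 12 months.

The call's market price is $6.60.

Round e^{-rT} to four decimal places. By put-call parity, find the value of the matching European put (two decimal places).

$15.58

e^(−rT) = e^(−0.006·1) = 0.9940
Put-call parity: C − P = S − K·e^(−rT) = 160 − 170·0.9940 = 160 − 168.9800 = -8.9800
P = C − (C − P) = 6.60 − (-8.9800) = 15.5800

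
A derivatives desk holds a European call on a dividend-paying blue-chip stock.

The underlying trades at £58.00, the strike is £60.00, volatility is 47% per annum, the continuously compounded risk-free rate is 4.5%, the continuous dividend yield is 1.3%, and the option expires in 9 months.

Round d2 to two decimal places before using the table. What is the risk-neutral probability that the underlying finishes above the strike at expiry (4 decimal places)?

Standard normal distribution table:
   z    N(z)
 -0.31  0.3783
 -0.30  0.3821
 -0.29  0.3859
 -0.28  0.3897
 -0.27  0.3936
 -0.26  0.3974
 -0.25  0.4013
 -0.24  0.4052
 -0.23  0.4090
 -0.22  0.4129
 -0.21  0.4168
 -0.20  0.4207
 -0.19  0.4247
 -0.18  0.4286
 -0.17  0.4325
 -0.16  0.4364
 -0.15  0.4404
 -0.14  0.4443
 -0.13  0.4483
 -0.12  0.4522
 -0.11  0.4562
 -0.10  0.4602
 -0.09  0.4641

σ√T = 0.47 × 0.8660 = 0.4070
d₁ = [ln(58/60) + (0.045 − 0.013 + ½·0.47²)·0.75] / (σ√T) = (-0.0339 + 0.1068) / 0.4070 = 0.1792 ⇒ 0.18
d₂ = 0.1792 − 0.4070 = -0.2278 ⇒ -0.23
Risk-neutral Pr[S_T > K] = N(d₂) = N(-0.23) = 0.4090

0.4090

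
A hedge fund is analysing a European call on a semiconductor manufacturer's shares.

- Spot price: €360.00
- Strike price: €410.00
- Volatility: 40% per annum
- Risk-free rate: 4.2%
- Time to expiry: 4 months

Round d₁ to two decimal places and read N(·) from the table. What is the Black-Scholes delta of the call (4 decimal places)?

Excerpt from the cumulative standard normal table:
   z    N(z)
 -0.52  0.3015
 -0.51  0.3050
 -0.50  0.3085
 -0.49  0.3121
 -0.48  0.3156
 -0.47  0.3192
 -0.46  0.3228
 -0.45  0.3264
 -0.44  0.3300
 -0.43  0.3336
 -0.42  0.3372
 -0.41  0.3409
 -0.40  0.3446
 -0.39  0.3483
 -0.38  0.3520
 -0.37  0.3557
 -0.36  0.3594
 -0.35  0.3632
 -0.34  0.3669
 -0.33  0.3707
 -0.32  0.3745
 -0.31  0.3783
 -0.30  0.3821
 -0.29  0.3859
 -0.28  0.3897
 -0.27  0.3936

0.3483

σ√T = 0.4 × 0.5774 = 0.2309
d₁ = [ln(360/410) + (0.042 + ½·0.4²)·0.3333] / (σ√T) = (-0.1301 + 0.0407) / 0.2309 = -0.3871 → -0.39
N(d₁) = N(-0.39) = 0.3483
Δ_call = N(d₁) = 0.3483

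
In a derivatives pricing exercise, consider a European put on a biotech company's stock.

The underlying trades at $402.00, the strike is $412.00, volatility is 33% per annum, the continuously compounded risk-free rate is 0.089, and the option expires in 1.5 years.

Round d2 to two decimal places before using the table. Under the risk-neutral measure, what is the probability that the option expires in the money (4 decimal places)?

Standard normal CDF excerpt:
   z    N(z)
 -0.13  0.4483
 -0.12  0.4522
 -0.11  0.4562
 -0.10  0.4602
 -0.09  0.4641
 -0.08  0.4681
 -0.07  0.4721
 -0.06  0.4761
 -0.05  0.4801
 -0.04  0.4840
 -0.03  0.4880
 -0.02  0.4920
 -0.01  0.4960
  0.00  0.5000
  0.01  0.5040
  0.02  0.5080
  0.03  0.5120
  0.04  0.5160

0.4721

σ√T = 0.33·√1.5 = 0.4042
ln(S/K) + (r + σ²/2)T = ln(402/412) + (0.089 + 0.33²/2)·1.5 = -0.0246 + 0.2152 = 0.1906
d₁ = 0.1906 / 0.4042 = 0.4716 ≈ 0.47
d₂ = d₁ − σ√T = 0.4716 − 0.4042 = 0.0674 ≈ 0.07
Pr(exercise) under Q = N(−d₂) = N(-0.07) = 0.4721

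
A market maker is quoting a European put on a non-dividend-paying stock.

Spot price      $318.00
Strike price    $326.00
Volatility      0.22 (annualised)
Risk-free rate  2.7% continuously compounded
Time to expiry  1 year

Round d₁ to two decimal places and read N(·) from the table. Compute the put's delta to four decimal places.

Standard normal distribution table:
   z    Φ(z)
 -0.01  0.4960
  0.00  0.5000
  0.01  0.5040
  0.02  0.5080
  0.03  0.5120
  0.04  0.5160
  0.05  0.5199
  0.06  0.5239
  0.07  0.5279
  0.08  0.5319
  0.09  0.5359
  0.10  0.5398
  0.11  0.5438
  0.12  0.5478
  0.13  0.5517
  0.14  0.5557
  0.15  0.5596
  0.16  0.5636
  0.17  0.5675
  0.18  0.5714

-0.4522

σ√T = 0.22 × 1.0000 = 0.2200
d₁ = [ln(318/326) + (0.027 + 0.22²/2)·1] / 0.2200 = [-0.0248 + 0.0512] / 0.2200 = 0.1198 ≈ 0.12
N(d₁) = N(0.12) = 0.5478
Δ_put = N(d₁) − 1 = 0.5478 − 1 = -0.4522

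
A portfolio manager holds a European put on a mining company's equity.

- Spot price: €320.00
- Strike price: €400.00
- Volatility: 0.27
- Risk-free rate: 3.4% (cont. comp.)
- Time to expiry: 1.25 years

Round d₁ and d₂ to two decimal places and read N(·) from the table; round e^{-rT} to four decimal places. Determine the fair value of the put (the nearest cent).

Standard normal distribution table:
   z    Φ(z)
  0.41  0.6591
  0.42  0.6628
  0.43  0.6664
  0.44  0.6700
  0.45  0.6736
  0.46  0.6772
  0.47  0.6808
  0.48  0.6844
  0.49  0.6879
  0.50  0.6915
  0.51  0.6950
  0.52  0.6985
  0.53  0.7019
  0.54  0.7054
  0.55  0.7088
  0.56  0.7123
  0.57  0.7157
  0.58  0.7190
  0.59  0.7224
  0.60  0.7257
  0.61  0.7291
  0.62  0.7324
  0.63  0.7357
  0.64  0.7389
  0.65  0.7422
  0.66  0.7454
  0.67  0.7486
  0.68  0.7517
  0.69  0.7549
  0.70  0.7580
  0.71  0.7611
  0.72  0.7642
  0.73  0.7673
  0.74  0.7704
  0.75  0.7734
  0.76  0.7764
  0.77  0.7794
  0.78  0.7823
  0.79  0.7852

€80.94

σ√T = 0.27 × 1.1180 = 0.3019
d₁ = [ln(320/400) + (0.034 + ½·0.27²)·1.25] / (σ√T) = (-0.2231 + 0.0881) / 0.3019 = -0.4475 which rounds to -0.45
d₂ = -0.4475 − 0.3019 = -0.7494 which rounds to -0.75
exp(−rT) = exp(−0.034·1.25) = 0.9584
N(−d₂) = N(0.75) = 0.7734;  N(−d₁) = N(0.45) = 0.6736
P = 400·0.9584·0.7734 − 320·0.6736 = 296.4906 − 215.5520 = 80.9386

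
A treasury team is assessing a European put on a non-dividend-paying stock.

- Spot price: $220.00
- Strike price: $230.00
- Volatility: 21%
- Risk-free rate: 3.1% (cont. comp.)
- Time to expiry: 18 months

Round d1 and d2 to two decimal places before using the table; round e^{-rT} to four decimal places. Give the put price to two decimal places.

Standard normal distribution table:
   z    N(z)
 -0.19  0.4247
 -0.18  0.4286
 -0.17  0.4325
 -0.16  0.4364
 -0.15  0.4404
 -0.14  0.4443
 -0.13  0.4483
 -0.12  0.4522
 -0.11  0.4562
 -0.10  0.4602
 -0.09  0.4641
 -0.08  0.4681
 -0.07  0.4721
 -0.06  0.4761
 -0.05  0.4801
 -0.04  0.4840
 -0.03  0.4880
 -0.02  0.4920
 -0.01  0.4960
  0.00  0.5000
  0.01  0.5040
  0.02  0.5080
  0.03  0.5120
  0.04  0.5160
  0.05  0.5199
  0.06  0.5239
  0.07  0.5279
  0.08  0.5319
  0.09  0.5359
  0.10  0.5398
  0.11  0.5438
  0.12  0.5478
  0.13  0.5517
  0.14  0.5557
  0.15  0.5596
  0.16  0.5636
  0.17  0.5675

$22.53

σ√T = 0.21 × 1.2247 = 0.2572
d₁ = [ln(220/230) + (0.031 + 0.21²/2)·1.5] / 0.2572 = [-0.0445 + 0.0796] / 0.2572 = 0.1366 which rounds to 0.14
d₂ = d₁ − σ√T = 0.1366 − 0.2572 = -0.1206 which rounds to -0.12
exp(−rT) = exp(−0.031·1.5) = 0.9546
N(−d₂) = N(0.12) = 0.5478;  N(−d₁) = N(-0.14) = 0.4443
P = 230·0.9546·0.5478 − 220·0.4443 = 120.2739 − 97.7460 = 22.5279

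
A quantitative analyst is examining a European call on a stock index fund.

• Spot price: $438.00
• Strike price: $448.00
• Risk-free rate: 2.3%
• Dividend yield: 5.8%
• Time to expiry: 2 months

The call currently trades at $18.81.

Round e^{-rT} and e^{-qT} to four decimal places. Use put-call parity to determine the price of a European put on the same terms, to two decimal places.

$31.31

e^(−qT) = e^(−0.058·0.1667) = 0.9904;  e^(−rT) = e^(−0.023·0.1667) = 0.9962
Put-call parity: C − P = S·e^(−qT) − K·e^(−rT) = 438·0.9904 − 448·0.9962 = 433.7952 − 446.2976 = -12.5024
P = C − (C − P) = 18.81 − (-12.5024) = 31.3124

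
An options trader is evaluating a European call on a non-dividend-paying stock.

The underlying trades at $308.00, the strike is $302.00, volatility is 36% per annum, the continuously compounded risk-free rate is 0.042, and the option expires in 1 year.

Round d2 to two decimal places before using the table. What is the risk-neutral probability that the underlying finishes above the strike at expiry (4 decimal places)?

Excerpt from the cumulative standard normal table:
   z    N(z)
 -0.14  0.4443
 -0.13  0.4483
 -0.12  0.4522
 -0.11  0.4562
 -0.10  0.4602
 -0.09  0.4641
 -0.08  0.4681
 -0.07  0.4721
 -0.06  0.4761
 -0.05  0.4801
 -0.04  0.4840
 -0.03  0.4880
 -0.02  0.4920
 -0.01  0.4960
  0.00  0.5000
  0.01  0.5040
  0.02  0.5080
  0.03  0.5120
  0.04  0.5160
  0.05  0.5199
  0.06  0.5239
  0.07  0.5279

0.4960

σ√T = 0.36 × 1.0000 = 0.3600
d₁ = [ln(308/302) + (0.042 + ½·0.36²)·1] / (σ√T) = (0.0197 + 0.1068) / 0.3600 = 0.3513 ⇒ 0.35
d₂ = 0.3513 − 0.3600 = -0.0087 ⇒ -0.01
Pr(exercise) under Q = N(d₂) = 0.4960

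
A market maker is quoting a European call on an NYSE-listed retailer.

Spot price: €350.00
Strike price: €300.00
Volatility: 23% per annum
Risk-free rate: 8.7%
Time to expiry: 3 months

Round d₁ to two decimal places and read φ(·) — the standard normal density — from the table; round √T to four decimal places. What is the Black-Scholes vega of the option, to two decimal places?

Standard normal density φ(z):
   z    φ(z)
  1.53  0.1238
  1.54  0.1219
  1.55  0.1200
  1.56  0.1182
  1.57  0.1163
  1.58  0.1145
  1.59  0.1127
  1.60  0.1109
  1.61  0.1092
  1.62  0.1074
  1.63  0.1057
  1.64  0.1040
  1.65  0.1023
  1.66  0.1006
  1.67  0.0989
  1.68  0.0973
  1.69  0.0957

19.72

T = 0.25;  σ√T = 0.1150
d₁ = [ln(350/300) + (0.087 + 0.23²/2)·0.25] / 0.1150 = [0.1542 + 0.0284] / 0.1150 = 1.5871 which rounds to 1.59
√T = √0.25 = 0.5000
φ(d₁) = φ(1.59) = 0.1127
vega = S·φ(d₁)·√T = 350·0.1127·0.5000 = 19.7225
(The put has the same vega.)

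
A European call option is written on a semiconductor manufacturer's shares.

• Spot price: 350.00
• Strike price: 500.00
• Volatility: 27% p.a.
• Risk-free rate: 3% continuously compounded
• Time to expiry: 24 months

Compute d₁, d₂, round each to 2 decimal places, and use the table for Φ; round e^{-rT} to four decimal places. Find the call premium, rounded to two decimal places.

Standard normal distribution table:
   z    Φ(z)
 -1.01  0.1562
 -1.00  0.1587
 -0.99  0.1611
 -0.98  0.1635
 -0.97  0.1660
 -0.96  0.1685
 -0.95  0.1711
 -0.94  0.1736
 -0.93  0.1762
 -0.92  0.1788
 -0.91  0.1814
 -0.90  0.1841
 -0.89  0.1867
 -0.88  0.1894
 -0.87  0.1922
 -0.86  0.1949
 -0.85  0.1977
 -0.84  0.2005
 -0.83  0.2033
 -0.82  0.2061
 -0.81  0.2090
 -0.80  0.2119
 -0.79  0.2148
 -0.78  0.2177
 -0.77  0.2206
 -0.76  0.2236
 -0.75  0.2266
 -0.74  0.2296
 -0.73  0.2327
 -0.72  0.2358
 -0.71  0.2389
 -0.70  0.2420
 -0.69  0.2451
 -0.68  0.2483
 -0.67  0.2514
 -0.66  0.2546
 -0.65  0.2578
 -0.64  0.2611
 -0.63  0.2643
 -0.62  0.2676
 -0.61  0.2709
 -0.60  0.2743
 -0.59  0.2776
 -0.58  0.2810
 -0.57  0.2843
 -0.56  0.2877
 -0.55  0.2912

18.99

T = 2;  σ√T = 0.3818
ln(S/K) + (r + σ²/2)T = ln(350/500) + (0.03 + 0.27²/2)·2 = -0.3567 + 0.1329 = -0.2238
d₁ = -0.2238 / 0.3818 = -0.5860 ⇒ -0.59
d₂ = d₁ − σ√T = -0.5860 − 0.3818 = -0.9679 ⇒ -0.97
e^(−rT) = e^(−0.03·2) = 0.9418
N(d₁) = N(-0.59) = 0.2776;  N(d₂) = N(-0.97) = 0.1660
C = 350·0.2776 − 500·0.9418·0.1660 = 97.1600 − 78.1694 = 18.9906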